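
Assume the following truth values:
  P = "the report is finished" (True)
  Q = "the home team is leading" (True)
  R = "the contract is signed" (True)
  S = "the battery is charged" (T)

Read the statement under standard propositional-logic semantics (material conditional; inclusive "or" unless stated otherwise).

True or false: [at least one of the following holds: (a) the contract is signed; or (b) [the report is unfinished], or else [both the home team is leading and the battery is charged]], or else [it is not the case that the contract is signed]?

true

Values: R=True, P=True, Q=True, S=True.
This is (R or (not P or (Q and S))) or not R.

not P = not True = False
Q and S = True and True = True
not P or (Q and S) = False or True = True
R or (not P or (Q and S)) = True or True = True
not R = not True = False
(R or (not P or (Q and S))) or not R = True or False = True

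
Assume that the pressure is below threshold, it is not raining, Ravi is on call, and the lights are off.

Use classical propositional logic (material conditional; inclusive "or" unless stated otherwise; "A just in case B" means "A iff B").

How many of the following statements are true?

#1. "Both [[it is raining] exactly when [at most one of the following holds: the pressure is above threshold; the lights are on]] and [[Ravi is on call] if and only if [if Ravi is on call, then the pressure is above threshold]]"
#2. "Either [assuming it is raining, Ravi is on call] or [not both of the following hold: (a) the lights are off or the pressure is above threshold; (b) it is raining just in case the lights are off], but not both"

Let Q = "it is raining" (False), P = "the pressure is above threshold" (False), S = "the lights are on" (False), R = "Ravi is on call" (True).

#1: This is (Q iff (P nand S)) and (R iff (R -> P)).

P nand S = False nand False = True
Q iff (P nand S) = False iff True = False
R -> P = True -> False = False
R iff (R -> P) = True iff False = False
(Q iff (P nand S)) and (R iff (R -> P)) = False and False = False
So #1 is false.

#2: This is (Q -> R) xor ((not S or P) nand (Q iff not S)).

Q -> R = False -> True = True
not S = not False = True
not S or P = True or False = True
not S = not False = True
Q iff not S = False iff True = False
(not S or P) nand (Q iff not S) = True nand False = True
(Q -> R) xor ((not S or P) nand (Q iff not S)) = True xor True = False
Hence #2 is false.

Count: 0.

0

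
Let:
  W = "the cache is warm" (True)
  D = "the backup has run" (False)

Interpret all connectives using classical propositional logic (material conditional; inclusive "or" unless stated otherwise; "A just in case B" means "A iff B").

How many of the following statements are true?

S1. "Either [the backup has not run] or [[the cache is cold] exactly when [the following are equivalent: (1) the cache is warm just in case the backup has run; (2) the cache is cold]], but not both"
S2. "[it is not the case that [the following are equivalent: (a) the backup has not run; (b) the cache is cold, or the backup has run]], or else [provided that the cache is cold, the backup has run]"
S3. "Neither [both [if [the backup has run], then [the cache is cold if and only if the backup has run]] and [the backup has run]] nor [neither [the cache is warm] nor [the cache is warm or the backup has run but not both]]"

S1: Parsed as ¬D ⊕ (¬W ↔ ((W ↔ D) ↔ ¬W))

¬D = ¬F = T
¬W = ¬T = F
W ↔ D = T ↔ F = F
¬W = ¬T = F
(W ↔ D) ↔ ¬W = F ↔ F = T
¬W ↔ ((W ↔ D) ↔ ¬W) = F ↔ T = F
¬D ⊕ (¬W ↔ ((W ↔ D) ↔ ¬W)) = T ⊕ F = T
Hence S1 is true.

S2: Parsed as ¬(¬D ↔ (¬W ∨ D)) ∨ (¬W → D)

¬D = ¬F = T
¬W = ¬T = F
¬W ∨ D = F ∨ F = F
¬D ↔ (¬W ∨ D) = T ↔ F = F
¬(¬D ↔ (¬W ∨ D)) = ¬F = T
¬W = ¬T = F
¬W → D = F → F = T
¬(¬D ↔ (¬W ∨ D)) ∨ (¬W → D) = T ∨ T = T
Hence S2 is true.

S3: This is ((D → (¬W ↔ D)) ∧ D) ↓ (W ↓ (W ⊕ D)).

¬W = ¬T = F
¬W ↔ D = F ↔ F = T
D → (¬W ↔ D) = F → T = T
(D → (¬W ↔ D)) ∧ D = T ∧ F = F
W ⊕ D = T ⊕ F = T
W ↓ (W ⊕ D) = T ↓ T = F
((D → (¬W ↔ D)) ∧ D) ↓ (W ↓ (W ⊕ D)) = F ↓ F = T
So S3 is true.

3 of the 3 statements are true (S1, S2, S3).

3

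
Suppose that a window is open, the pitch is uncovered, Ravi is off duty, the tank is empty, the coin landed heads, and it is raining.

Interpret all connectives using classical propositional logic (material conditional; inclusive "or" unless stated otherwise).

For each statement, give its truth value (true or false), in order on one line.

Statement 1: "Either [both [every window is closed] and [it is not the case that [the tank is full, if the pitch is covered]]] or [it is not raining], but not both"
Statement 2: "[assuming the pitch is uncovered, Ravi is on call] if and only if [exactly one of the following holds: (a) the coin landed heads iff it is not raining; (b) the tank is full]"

Let P = "a window is open" (T), Q = "the pitch is covered" (F), S = "the tank is full" (F), V = "it is raining" (T), R = "Ravi is on call" (F), U = "the coin landed heads" (T).

Statement 1: In symbols: (~P & ~(Q -> S)) xor ~V

~P = ~T = F
Q -> S = F -> F = T
~(Q -> S) = ~T = F
~P & ~(Q -> S) = F & F = F
~V = ~T = F
(~P & ~(Q -> S)) xor ~V = F xor F = F
Hence Statement 1 is false.

Statement 2: Formalization: (~Q -> R) <-> ((U <-> ~V) xor S)

~Q = ~F = T
~Q -> R = T -> F = F
~V = ~T = F
U <-> ~V = T <-> F = F
(U <-> ~V) xor S = F xor F = F
(~Q -> R) <-> ((U <-> ~V) xor S) = F <-> F = T
So Statement 2 is true.

Statement 1 False, Statement 2 True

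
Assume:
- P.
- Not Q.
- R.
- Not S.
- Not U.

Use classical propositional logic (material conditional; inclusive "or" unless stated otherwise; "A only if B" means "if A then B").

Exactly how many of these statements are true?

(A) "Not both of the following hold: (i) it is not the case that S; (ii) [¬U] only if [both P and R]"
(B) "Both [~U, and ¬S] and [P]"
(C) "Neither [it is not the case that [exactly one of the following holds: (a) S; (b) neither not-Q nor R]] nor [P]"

(A): This is not S nand (not U -> (P and R)).

not S = not False = True
not U = not False = True
P and R = True and True = True
not U -> (P and R) = True -> True = True
not S nand (not U -> (P and R)) = True nand True = False
Thus (A) is false.

(B): This is (not U and not S) and P.

not U = not False = True
not S = not False = True
not U and not S = True and True = True
(not U and not S) and P = True and True = True
Thus (B) is true.

(C): Parsed as not (S xor (not Q nor R)) nor P

not Q = not False = True
not Q nor R = True nor True = False
S xor (not Q nor R) = False xor False = False
not (S xor (not Q nor R)) = not False = True
not (S xor (not Q nor R)) nor P = True nor True = False
Thus (C) is false.

1 of the 3 statements is true ((B)).

1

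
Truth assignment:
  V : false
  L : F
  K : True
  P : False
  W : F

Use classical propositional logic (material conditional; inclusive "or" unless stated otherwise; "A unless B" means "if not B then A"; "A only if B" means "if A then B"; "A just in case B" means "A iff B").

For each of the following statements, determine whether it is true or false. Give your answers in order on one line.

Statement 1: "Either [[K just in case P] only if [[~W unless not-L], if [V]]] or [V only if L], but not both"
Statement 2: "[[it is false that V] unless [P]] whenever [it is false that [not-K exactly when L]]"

Statement 1 F, Statement 2 T

Statement 1: Formalization: ((K iff P) -> (V -> (not W or not L))) xor (V -> L)

K iff P = True iff False = False
not W = not False = True
not L = not False = True
not W or not L = True or True = True
V -> (not W or not L) = False -> True = True
(K iff P) -> (V -> (not W or not L)) = False -> True = True
V -> L = False -> False = True
((K iff P) -> (V -> (not W or not L))) xor (V -> L) = True xor True = False
Hence Statement 1 is false.

Statement 2: In symbols: not (not K iff L) -> (not V or P)

not K = not True = False
not K iff L = False iff False = True
not (not K iff L) = not True = False
not V = not False = True
not V or P = True or False = True
not (not K iff L) -> (not V or P) = False -> True = True
Thus Statement 2 is true.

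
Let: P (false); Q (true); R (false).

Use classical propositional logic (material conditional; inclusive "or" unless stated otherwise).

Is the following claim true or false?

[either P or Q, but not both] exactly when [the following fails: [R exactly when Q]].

True

This is (P xor Q) <-> ~(R <-> Q).

P xor Q = F xor T = T
R <-> Q = F <-> T = F
~(R <-> Q) = ~F = T
(P xor Q) <-> ~(R <-> Q) = T <-> T = T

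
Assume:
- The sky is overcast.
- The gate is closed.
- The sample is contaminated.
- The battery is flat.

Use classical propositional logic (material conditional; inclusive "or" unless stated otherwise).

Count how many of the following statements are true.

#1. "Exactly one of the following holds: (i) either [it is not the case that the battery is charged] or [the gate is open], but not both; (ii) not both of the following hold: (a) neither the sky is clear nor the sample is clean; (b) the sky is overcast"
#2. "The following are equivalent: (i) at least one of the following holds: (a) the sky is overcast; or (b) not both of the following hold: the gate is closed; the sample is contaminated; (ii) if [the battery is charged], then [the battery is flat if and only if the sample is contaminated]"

2

Let S = "the battery is charged" (F), Q = "the gate is open" (F), P = "the sky is overcast" (T), R = "the sample is contaminated" (T).

#1: In symbols: (~S xor Q) xor ((~P nor ~R) nand P)

~S = ~F = T
~S xor Q = T xor F = T
~P = ~T = F
~R = ~T = F
~P nor ~R = F nor F = T
(~P nor ~R) nand P = T nand T = F
(~S xor Q) xor ((~P nor ~R) nand P) = T xor F = T
Hence #1 is true.

#2: Parsed as (P | (~Q nand R)) <-> (S -> (~S <-> R))

~Q = ~F = T
~Q nand R = T nand T = F
P | (~Q nand R) = T | F = T
~S = ~F = T
~S <-> R = T <-> T = T
S -> (~S <-> R) = F -> T = T
(P | (~Q nand R)) <-> (S -> (~S <-> R)) = T <-> T = T
Hence #2 is true.

2 of the 2 statements are true (#1, #2).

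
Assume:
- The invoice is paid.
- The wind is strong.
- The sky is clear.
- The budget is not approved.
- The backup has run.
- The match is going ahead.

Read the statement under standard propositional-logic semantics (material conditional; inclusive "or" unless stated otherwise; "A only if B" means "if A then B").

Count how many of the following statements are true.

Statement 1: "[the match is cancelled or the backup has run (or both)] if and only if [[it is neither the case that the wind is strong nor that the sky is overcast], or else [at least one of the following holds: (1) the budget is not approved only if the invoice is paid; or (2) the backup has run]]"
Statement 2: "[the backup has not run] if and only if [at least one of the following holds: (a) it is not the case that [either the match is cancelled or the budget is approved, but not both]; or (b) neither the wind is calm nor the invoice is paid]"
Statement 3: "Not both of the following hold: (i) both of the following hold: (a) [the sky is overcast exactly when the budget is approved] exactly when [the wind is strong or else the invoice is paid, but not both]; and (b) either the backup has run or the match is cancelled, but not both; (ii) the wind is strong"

Let V = "the match is cancelled" (False), U = "the backup has run" (True), Q = "the wind is strong" (True), R = "the sky is overcast" (False), S = "the budget is approved" (False), P = "the invoice is paid" (True).

Statement 1: In symbols: (V or U) iff ((Q nor R) or ((not S -> P) or U))

V or U = False or True = True
Q nor R = True nor False = False
not S = not False = True
not S -> P = True -> True = True
(not S -> P) or U = True or True = True
(Q nor R) or ((not S -> P) or U) = False or True = True
(V or U) iff ((Q nor R) or ((not S -> P) or U)) = True iff True = True
So Statement 1 is true.

Statement 2: In symbols: not U iff (not (V xor S) or (not Q nor P))

not U = not True = False
V xor S = False xor False = False
not (V xor S) = not False = True
not Q = not True = False
not Q nor P = False nor True = False
not (V xor S) or (not Q nor P) = True or False = True
not U iff (not (V xor S) or (not Q nor P)) = False iff True = False
Hence Statement 2 is false.

Statement 3: This is (((R iff S) iff (Q xor P)) and (U xor V)) nand Q.

R iff S = False iff False = True
Q xor P = True xor True = False
(R iff S) iff (Q xor P) = True iff False = False
U xor V = True xor False = True
((R iff S) iff (Q xor P)) and (U xor V) = False and True = False
(((R iff S) iff (Q xor P)) and (U xor V)) nand Q = False nand True = True
Hence Statement 3 is true.

2 of the 3 statements are true.

2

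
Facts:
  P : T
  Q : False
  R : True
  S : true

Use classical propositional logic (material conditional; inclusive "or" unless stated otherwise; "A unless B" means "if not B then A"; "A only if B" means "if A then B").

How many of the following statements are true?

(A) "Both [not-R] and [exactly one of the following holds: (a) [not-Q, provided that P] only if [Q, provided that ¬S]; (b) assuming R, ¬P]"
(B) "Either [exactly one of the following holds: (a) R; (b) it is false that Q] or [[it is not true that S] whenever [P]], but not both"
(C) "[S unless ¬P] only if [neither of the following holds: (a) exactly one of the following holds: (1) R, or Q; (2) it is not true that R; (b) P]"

0

(A): Formalization: not R and (((P -> not Q) -> (not S -> Q)) xor (R -> not P))

not R = not True = False
not Q = not False = True
P -> not Q = True -> True = True
not S = not True = False
not S -> Q = False -> False = True
(P -> not Q) -> (not S -> Q) = True -> True = True
not P = not True = False
R -> not P = True -> False = False
((P -> not Q) -> (not S -> Q)) xor (R -> not P) = True xor False = True
not R and (((P -> not Q) -> (not S -> Q)) xor (R -> not P)) = False and True = False
Thus (A) is false.

(B): Parsed as (R xor not Q) xor (P -> not S)

not Q = not False = True
R xor not Q = True xor True = False
not S = not True = False
P -> not S = True -> False = False
(R xor not Q) xor (P -> not S) = False xor False = False
Thus (B) is false.

(C): Parsed as (S or not P) -> (((R or Q) xor not R) nor P)

not P = not True = False
S or not P = True or False = True
R or Q = True or False = True
not R = not True = False
(R or Q) xor not R = True xor False = True
((R or Q) xor not R) nor P = True nor True = False
(S or not P) -> (((R or Q) xor not R) nor P) = True -> False = False
So (C) is false.

True statements: 0 (none).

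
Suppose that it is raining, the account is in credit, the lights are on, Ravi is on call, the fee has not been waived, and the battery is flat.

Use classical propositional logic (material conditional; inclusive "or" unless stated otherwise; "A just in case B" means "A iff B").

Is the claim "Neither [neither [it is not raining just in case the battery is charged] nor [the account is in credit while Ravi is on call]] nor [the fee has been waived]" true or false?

Let N = "it is raining" (T), P = "the battery is charged" (F), L = "the account is overdrawn" (F), W = "Ravi is on call" (T), M = "the fee has been waived" (F).
In symbols: ((~N <-> P) nor (~L & W)) nor M

~N = ~T = F
~N <-> P = F <-> F = T
~L = ~F = T
~L & W = T & T = T
(~N <-> P) nor (~L & W) = T nor T = F
((~N <-> P) nor (~L & W)) nor M = F nor F = T

True.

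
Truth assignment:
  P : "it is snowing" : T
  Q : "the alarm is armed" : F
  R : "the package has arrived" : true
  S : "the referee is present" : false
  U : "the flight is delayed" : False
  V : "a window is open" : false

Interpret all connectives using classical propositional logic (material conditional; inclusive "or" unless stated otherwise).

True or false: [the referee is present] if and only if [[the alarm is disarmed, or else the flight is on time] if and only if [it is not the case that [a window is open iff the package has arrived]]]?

In symbols: S ↔ ((¬Q ∨ ¬U) ↔ ¬(V ↔ R))

¬Q = ¬F = T
¬U = ¬F = T
¬Q ∨ ¬U = T ∨ T = T
V ↔ R = F ↔ T = F
¬(V ↔ R) = ¬F = T
(¬Q ∨ ¬U) ↔ ¬(V ↔ R) = T ↔ T = T
S ↔ ((¬Q ∨ ¬U) ↔ ¬(V ↔ R)) = F ↔ T = F

False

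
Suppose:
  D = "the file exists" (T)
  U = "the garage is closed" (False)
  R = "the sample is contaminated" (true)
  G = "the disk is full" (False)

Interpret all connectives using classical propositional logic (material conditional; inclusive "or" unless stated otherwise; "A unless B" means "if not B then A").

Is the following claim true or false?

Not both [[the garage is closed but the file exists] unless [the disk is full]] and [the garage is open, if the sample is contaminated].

This is ((U & D) | G) nand (R -> ~U).

U & D = F & T = F
(U & D) | G = F | F = F
~U = ~F = T
R -> ~U = T -> T = T
((U & D) | G) nand (R -> ~U) = F nand T = T

true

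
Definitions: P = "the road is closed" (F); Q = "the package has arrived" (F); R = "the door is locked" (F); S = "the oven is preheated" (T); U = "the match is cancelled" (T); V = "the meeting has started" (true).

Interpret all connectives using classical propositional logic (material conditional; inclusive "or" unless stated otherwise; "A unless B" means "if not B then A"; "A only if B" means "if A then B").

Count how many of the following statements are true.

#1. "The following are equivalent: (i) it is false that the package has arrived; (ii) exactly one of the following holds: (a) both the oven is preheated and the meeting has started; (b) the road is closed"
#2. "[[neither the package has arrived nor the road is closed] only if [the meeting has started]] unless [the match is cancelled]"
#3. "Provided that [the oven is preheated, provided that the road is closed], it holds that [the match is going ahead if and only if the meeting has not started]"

#1: Parsed as ¬Q ↔ ((S ∧ V) ⊕ P)

¬Q = ¬F = T
S ∧ V = T ∧ T = T
(S ∧ V) ⊕ P = T ⊕ F = T
¬Q ↔ ((S ∧ V) ⊕ P) = T ↔ T = T
Hence #1 is true.

#2: Parsed as ((Q ↓ P) → V) ∨ U

Q ↓ P = F ↓ F = T
(Q ↓ P) → V = T → T = T
((Q ↓ P) → V) ∨ U = T ∨ T = T
Hence #2 is true.

#3: Parsed as (P → S) → (¬U ↔ ¬V)

P → S = F → T = T
¬U = ¬T = F
¬V = ¬T = F
¬U ↔ ¬V = F ↔ F = T
(P → S) → (¬U ↔ ¬V) = T → T = T
Hence #3 is true.

3 of the 3 statements are true.

3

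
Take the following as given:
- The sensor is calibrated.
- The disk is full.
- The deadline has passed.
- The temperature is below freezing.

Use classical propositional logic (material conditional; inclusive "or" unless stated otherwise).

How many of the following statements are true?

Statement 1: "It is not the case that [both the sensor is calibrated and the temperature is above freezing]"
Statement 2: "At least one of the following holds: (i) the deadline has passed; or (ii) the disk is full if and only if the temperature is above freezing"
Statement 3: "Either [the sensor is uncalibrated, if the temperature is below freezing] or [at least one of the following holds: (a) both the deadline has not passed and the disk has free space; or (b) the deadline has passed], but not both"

Let V = "the sensor is calibrated" (T), N = "the temperature is below freezing" (T), R = "the deadline has passed" (T), K = "the disk is full" (T).

Statement 1: This is ~(V & ~N).

~N = ~T = F
V & ~N = T & F = F
~(V & ~N) = ~F = T
Thus Statement 1 is true.

Statement 2: Parsed as R | (K <-> ~N)

~N = ~T = F
K <-> ~N = T <-> F = F
R | (K <-> ~N) = T | F = T
Thus Statement 2 is true.

Statement 3: In symbols: (N -> ~V) xor ((~R & ~K) | R)

~V = ~T = F
N -> ~V = T -> F = F
~R = ~T = F
~K = ~T = F
~R & ~K = F & F = F
(~R & ~K) | R = F | T = T
(N -> ~V) xor ((~R & ~K) | R) = F xor T = T
Thus Statement 3 is true.

True statements: 3 (Statement 1, Statement 2, Statement 3).

3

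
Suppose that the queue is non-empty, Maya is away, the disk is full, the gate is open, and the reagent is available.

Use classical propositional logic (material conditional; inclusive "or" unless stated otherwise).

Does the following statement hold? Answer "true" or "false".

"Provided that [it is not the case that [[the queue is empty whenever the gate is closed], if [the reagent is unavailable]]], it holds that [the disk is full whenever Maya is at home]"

Let U = "the reagent is available" (T), L = "the gate is open" (T), H = "the queue is empty" (F), Q = "Maya is at home" (F), M = "the disk is full" (T).
In symbols: ~(~U -> (~L -> H)) -> (Q -> M)

~U = ~T = F
~L = ~T = F
~L -> H = F -> F = T
~U -> (~L -> H) = F -> T = T
~(~U -> (~L -> H)) = ~T = F
Q -> M = F -> T = T
~(~U -> (~L -> H)) -> (Q -> M) = F -> T = T

The statement is true.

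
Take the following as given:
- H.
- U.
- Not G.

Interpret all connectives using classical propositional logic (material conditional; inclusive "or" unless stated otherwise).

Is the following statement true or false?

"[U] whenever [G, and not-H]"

Parsed as (G and not H) -> U

not H = not True = False
G and not H = False and False = False
(G and not H) -> U = False -> True = True

True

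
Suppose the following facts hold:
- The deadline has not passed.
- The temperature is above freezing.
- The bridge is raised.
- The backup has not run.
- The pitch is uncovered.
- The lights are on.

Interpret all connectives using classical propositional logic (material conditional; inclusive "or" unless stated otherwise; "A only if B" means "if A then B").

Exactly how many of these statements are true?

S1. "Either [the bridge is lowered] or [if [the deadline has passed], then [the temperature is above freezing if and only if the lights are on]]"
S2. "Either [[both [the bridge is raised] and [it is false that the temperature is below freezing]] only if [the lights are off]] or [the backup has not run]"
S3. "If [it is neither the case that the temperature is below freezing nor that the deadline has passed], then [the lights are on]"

Let R = "the bridge is raised" (True), P = "the deadline has passed" (False), Q = "the temperature is below freezing" (False), V = "the lights are on" (True), S = "the backup has run" (False).

S1: Formalization: not R or (P -> (not Q iff V))

not R = not True = False
not Q = not False = True
not Q iff V = True iff True = True
P -> (not Q iff V) = False -> True = True
not R or (P -> (not Q iff V)) = False or True = True
Hence S1 is true.

S2: Formalization: ((R and not Q) -> not V) or not S

not Q = not False = True
R and not Q = True and True = True
not V = not True = False
(R and not Q) -> not V = True -> False = False
not S = not False = True
((R and not Q) -> not V) or not S = False or True = True
So S2 is true.

S3: This is (Q nor P) -> V.

Q nor P = False nor False = True
(Q nor P) -> V = True -> True = True
So S3 is true.

True statements: 3.

3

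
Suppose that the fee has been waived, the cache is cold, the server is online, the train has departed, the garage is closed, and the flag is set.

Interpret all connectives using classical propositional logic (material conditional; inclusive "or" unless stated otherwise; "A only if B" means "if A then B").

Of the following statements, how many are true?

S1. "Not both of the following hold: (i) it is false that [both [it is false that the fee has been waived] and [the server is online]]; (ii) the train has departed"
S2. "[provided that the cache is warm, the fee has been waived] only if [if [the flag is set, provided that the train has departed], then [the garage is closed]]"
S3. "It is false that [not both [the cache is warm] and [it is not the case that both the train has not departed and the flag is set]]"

1

Let K = "the fee has been waived" (True), V = "the server is online" (True), U = "the train has departed" (True), M = "the cache is warm" (False), P = "the flag is set" (True), S = "the garage is closed" (True).

S1: In symbols: not (not K and V) nand U

not K = not True = False
not K and V = False and True = False
not (not K and V) = not False = True
not (not K and V) nand U = True nand True = False
Hence S1 is false.

S2: Formalization: (M -> K) -> ((U -> P) -> S)

M -> K = False -> True = True
U -> P = True -> True = True
(U -> P) -> S = True -> True = True
(M -> K) -> ((U -> P) -> S) = True -> True = True
Thus S2 is true.

S3: Parsed as not (M nand (not U nand P))

not U = not True = False
not U nand P = False nand True = True
M nand (not U nand P) = False nand True = True
not (M nand (not U nand P)) = not True = False
Hence S3 is false.

1 of the 3 statements is true (S2).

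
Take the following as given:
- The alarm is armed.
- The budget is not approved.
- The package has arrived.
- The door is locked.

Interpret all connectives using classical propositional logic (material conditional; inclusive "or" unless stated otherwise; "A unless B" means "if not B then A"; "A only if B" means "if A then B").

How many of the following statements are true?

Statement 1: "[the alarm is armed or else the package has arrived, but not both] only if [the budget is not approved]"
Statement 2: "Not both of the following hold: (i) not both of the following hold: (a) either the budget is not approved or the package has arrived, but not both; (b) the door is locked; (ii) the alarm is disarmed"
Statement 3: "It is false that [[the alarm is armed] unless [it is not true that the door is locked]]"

Let M = "the alarm is armed" (True), R = "the package has arrived" (True), N = "the budget is approved" (False), S = "the door is locked" (True).

Statement 1: Parsed as (M xor R) -> not N

M xor R = True xor True = False
not N = not False = True
(M xor R) -> not N = False -> True = True
So Statement 1 is true.

Statement 2: This is ((not N xor R) nand S) nand not M.

not N = not False = True
not N xor R = True xor True = False
(not N xor R) nand S = False nand True = True
not M = not True = False
((not N xor R) nand S) nand not M = True nand False = True
So Statement 2 is true.

Statement 3: Formalization: not (M or not S)

not S = not True = False
M or not S = True or False = True
not (M or not S) = not True = False
Thus Statement 3 is false.

True statements: 2 (Statement 1, Statement 2).

2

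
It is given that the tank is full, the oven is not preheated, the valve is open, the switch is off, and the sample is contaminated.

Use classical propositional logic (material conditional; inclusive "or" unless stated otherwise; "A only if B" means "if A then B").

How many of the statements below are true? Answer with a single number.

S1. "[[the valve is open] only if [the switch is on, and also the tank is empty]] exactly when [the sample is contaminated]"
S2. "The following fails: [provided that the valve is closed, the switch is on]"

Let R = "the valve is open" (True), S = "the switch is on" (False), P = "the tank is full" (True), U = "the sample is contaminated" (True).

S1: In symbols: (R -> (S and not P)) iff U

not P = not True = False
S and not P = False and False = False
R -> (S and not P) = True -> False = False
(R -> (S and not P)) iff U = False iff True = False
Thus S1 is false.

S2: This is not (not R -> S).

not R = not True = False
not R -> S = False -> False = True
not (not R -> S) = not True = False
Thus S2 is false.

True statements: 0 (none).

0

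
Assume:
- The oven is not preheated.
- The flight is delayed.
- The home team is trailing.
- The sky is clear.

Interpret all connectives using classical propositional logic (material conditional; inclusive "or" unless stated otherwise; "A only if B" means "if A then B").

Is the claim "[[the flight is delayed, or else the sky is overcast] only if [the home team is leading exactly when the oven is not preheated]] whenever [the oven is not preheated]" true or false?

False

Let P = "the oven is preheated" (F), Q = "the flight is delayed" (T), S = "the sky is overcast" (F), R = "the home team is leading" (F).
This is ¬P → ((Q ∨ S) → (R ↔ ¬P)).

¬P = ¬F = T
Q ∨ S = T ∨ F = T
¬P = ¬F = T
R ↔ ¬P = F ↔ T = F
(Q ∨ S) → (R ↔ ¬P) = T → F = F
¬P → ((Q ∨ S) → (R ↔ ¬P)) = T → F = F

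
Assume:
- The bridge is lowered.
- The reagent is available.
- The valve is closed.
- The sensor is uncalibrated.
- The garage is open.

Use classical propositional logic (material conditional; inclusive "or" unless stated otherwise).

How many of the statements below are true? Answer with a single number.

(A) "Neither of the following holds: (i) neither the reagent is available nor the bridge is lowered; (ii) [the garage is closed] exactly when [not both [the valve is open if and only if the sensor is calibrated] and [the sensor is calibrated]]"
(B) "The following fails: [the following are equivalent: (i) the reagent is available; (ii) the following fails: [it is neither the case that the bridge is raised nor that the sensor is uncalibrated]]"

Let Q = "the reagent is available" (T), P = "the bridge is raised" (F), U = "the garage is closed" (F), R = "the valve is open" (F), S = "the sensor is calibrated" (F).

(A): This is (Q ↓ ¬P) ↓ (U ↔ ((R ↔ S) ↑ S)).

¬P = ¬F = T
Q ↓ ¬P = T ↓ T = F
R ↔ S = F ↔ F = T
(R ↔ S) ↑ S = T ↑ F = T
U ↔ ((R ↔ S) ↑ S) = F ↔ T = F
(Q ↓ ¬P) ↓ (U ↔ ((R ↔ S) ↑ S)) = F ↓ F = T
So (A) is true.

(B): In symbols: ¬(Q ↔ ¬(P ↓ ¬S))

¬S = ¬F = T
P ↓ ¬S = F ↓ T = F
¬(P ↓ ¬S) = ¬F = T
Q ↔ ¬(P ↓ ¬S) = T ↔ T = T
¬(Q ↔ ¬(P ↓ ¬S)) = ¬T = F
Thus (B) is false.

True statements: 1 ((A)).

1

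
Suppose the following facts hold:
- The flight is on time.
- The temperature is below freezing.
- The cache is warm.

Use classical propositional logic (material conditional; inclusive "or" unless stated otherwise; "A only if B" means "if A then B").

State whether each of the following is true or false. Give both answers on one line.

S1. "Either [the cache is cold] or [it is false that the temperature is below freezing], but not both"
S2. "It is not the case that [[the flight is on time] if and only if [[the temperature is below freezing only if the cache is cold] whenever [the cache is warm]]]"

Let R = "the cache is warm" (T), Q = "the temperature is below freezing" (T), P = "the flight is delayed" (F).

S1: Formalization: ¬R ⊕ ¬Q

¬R = ¬T = F
¬Q = ¬T = F
¬R ⊕ ¬Q = F ⊕ F = F
Hence S1 is false.

S2: Formalization: ¬(¬P ↔ (R → (Q → ¬R)))

¬P = ¬F = T
¬R = ¬T = F
Q → ¬R = T → F = F
R → (Q → ¬R) = T → F = F
¬P ↔ (R → (Q → ¬R)) = T ↔ F = F
¬(¬P ↔ (R → (Q → ¬R))) = ¬F = T
So S2 is true.

S1 false, S2 true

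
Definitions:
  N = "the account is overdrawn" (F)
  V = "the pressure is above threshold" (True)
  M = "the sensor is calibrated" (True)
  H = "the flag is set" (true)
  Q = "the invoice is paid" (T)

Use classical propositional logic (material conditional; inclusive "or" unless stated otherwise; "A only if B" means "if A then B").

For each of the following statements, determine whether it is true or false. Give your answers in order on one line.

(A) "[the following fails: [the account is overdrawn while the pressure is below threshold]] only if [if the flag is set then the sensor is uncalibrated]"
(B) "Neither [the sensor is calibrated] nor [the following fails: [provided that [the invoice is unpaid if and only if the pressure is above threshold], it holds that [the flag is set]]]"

(A) False / (B) False

(A): Formalization: ¬(N ∧ ¬V) → (H → ¬M)

¬V = ¬T = F
N ∧ ¬V = F ∧ F = F
¬(N ∧ ¬V) = ¬F = T
¬M = ¬T = F
H → ¬M = T → F = F
¬(N ∧ ¬V) → (H → ¬M) = T → F = F
Thus (A) is false.

(B): Parsed as M ↓ ¬((¬Q ↔ V) → H)

¬Q = ¬T = F
¬Q ↔ V = F ↔ T = F
(¬Q ↔ V) → H = F → T = T
¬((¬Q ↔ V) → H) = ¬T = F
M ↓ ¬((¬Q ↔ V) → H) = T ↓ F = F
Thus (B) is false.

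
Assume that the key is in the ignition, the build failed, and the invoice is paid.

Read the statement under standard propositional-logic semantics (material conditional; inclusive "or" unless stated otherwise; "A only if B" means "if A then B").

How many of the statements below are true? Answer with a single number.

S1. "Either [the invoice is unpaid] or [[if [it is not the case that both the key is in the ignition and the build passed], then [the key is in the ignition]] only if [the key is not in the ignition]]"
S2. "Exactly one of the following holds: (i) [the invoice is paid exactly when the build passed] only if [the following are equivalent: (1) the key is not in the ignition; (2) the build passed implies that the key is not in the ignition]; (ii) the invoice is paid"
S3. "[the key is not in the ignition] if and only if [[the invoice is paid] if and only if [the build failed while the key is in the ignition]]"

0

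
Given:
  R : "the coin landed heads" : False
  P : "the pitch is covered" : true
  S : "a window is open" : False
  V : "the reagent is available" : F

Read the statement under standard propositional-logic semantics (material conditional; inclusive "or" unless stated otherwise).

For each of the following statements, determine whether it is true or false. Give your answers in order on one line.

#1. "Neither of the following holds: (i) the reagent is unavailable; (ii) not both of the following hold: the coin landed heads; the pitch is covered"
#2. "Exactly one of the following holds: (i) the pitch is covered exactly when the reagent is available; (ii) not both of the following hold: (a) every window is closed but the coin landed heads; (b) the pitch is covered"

#1: Parsed as ¬V ↓ (R ↑ P)

¬V = ¬F = T
R ↑ P = F ↑ T = T
¬V ↓ (R ↑ P) = T ↓ T = F
Hence #1 is false.

#2: In symbols: (P ↔ V) ⊕ ((¬S ∧ R) ↑ P)

P ↔ V = T ↔ F = F
¬S = ¬F = T
¬S ∧ R = T ∧ F = F
(¬S ∧ R) ↑ P = F ↑ T = T
(P ↔ V) ⊕ ((¬S ∧ R) ↑ P) = F ⊕ T = T
Hence #2 is true.

#1 False / #2 True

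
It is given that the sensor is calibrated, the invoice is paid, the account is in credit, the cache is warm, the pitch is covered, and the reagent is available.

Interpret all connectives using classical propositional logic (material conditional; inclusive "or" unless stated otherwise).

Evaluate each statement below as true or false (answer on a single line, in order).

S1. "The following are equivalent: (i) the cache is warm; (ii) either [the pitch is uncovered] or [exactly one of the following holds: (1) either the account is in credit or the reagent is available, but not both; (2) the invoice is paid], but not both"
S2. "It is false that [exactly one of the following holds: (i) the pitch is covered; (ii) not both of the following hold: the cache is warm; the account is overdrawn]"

S1 T; S2 T

Let S = "the cache is warm" (T), U = "the pitch is covered" (T), R = "the account is overdrawn" (F), V = "the reagent is available" (T), Q = "the invoice is paid" (T).

S1: Formalization: S ↔ (¬U ⊕ ((¬R ⊕ V) ⊕ Q))

¬U = ¬T = F
¬R = ¬F = T
¬R ⊕ V = T ⊕ T = F
(¬R ⊕ V) ⊕ Q = F ⊕ T = T
¬U ⊕ ((¬R ⊕ V) ⊕ Q) = F ⊕ T = T
S ↔ (¬U ⊕ ((¬R ⊕ V) ⊕ Q)) = T ↔ T = T
So S1 is true.

S2: In symbols: ¬(U ⊕ (S ↑ R))

S ↑ R = T ↑ F = T
U ⊕ (S ↑ R) = T ⊕ T = F
¬(U ⊕ (S ↑ R)) = ¬F = T
Hence S2 is true.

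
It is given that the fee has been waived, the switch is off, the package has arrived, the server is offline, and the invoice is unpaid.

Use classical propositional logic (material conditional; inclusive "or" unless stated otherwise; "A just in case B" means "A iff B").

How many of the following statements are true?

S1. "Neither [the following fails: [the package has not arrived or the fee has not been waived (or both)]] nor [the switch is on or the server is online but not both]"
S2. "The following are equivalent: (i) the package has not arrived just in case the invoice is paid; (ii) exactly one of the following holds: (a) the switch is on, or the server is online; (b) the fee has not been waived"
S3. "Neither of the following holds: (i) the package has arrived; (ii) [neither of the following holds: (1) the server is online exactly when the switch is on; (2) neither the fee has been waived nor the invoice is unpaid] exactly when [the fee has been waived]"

Let U = "the package has arrived" (True), R = "the fee has been waived" (True), M = "the switch is on" (False), W = "the server is online" (False), G = "the invoice is paid" (False).

S1: In symbols: not (not U or not R) nor (M xor W)

not U = not True = False
not R = not True = False
not U or not R = False or False = False
not (not U or not R) = not False = True
M xor W = False xor False = False
not (not U or not R) nor (M xor W) = True nor False = False
Thus S1 is false.

S2: This is (not U iff G) iff ((M or W) xor not R).

not U = not True = False
not U iff G = False iff False = True
M or W = False or False = False
not R = not True = False
(M or W) xor not R = False xor False = False
(not U iff G) iff ((M or W) xor not R) = True iff False = False
So S2 is false.

S3: In symbols: U nor (((W iff M) nor (R nor not G)) iff R)

W iff M = False iff False = True
not G = not False = True
R nor not G = True nor True = False
(W iff M) nor (R nor not G) = True nor False = False
((W iff M) nor (R nor not G)) iff R = False iff True = False
U nor (((W iff M) nor (R nor not G)) iff R) = True nor False = False
So S3 is false.

0 of the 3 statements are true (none).

0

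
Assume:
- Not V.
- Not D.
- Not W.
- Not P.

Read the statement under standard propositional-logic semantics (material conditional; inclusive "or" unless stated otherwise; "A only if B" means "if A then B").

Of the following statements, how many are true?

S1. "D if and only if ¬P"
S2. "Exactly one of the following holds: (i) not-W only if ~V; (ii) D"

1

S1: In symbols: D <-> ~P

~P = ~F = T
D <-> ~P = F <-> T = F
So S1 is false.

S2: In symbols: (~W -> ~V) xor D

~W = ~F = T
~V = ~F = T
~W -> ~V = T -> T = T
(~W -> ~V) xor D = T xor F = T
Hence S2 is true.

True statements: 1 (S2).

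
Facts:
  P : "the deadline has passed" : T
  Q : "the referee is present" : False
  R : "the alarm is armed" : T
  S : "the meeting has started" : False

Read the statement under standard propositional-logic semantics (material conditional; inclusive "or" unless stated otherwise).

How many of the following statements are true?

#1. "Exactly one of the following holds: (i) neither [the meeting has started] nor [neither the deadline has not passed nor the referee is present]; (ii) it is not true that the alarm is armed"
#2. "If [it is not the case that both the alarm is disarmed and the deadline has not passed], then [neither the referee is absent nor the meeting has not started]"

#1: In symbols: (S ↓ (¬P ↓ Q)) ⊕ ¬R

¬P = ¬T = F
¬P ↓ Q = F ↓ F = T
S ↓ (¬P ↓ Q) = F ↓ T = F
¬R = ¬T = F
(S ↓ (¬P ↓ Q)) ⊕ ¬R = F ⊕ F = F
So #1 is false.

#2: This is (¬R ↑ ¬P) → (¬Q ↓ ¬S).

¬R = ¬T = F
¬P = ¬T = F
¬R ↑ ¬P = F ↑ F = T
¬Q = ¬F = T
¬S = ¬F = T
¬Q ↓ ¬S = T ↓ T = F
(¬R ↑ ¬P) → (¬Q ↓ ¬S) = T → F = F
Thus #2 is false.

0 of the 2 statements are true (none).

0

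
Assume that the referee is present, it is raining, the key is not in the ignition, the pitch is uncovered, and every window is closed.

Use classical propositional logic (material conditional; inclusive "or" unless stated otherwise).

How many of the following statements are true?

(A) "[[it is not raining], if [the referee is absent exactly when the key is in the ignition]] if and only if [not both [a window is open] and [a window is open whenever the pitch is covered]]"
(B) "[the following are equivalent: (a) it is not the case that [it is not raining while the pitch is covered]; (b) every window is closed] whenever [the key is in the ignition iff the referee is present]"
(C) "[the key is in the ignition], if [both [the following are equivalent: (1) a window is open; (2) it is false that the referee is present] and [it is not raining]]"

Let W = "the referee is present" (True), V = "the key is in the ignition" (False), M = "it is raining" (True), P = "a window is open" (False), R = "the pitch is covered" (False).

(A): This is ((not W iff V) -> not M) iff (P nand (R -> P)).

not W = not True = False
not W iff V = False iff False = True
not M = not True = False
(not W iff V) -> not M = True -> False = False
R -> P = False -> False = True
P nand (R -> P) = False nand True = True
((not W iff V) -> not M) iff (P nand (R -> P)) = False iff True = False
So (A) is false.

(B): In symbols: (V iff W) -> (not (not M and R) iff not P)

V iff W = False iff True = False
not M = not True = False
not M and R = False and False = False
not (not M and R) = not False = True
not P = not False = True
not (not M and R) iff not P = True iff True = True
(V iff W) -> (not (not M and R) iff not P) = False -> True = True
Thus (B) is true.

(C): This is ((P iff not W) and not M) -> V.

not W = not True = False
P iff not W = False iff False = True
not M = not True = False
(P iff not W) and not M = True and False = False
((P iff not W) and not M) -> V = False -> False = True
So (C) is true.

2 of the 3 statements are true.

2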